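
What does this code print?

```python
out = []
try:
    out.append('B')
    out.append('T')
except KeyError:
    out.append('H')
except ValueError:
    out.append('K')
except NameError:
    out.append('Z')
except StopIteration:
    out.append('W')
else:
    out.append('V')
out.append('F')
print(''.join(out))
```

Execution trace: 'B' (try body) → 'T' (try body, no exception) → 'V' (else) → 'F' (after the try/except). Output: BTVF

Answer: BTVF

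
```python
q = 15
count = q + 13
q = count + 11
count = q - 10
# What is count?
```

Trace:
`q = 15` → q = 15
`count = q + 13` → count = 28
`q = count + 11` → q = 39
`count = q - 10` → count = 29
So count = 29

Answer: 29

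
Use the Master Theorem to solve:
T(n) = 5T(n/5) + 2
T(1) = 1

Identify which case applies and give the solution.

a=5, b=5, f(n)=2. log_5(5) = 1. Since c=0 < 1, Case 1 applies: T(n) = Θ(n^log_b(a)) = O(n).

Answer: O(n) - Case 1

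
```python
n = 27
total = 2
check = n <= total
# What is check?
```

Trace:
`n = 27` → n = 27
`total = 2` → total = 2
`check = n <= total` → check = False
So check = False

Answer: False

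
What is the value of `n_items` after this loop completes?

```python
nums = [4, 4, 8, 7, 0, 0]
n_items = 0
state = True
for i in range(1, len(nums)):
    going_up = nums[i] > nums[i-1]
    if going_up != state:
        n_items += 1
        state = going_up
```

Count direction changes in [4, 4, 8, 7, 0, 0]
`n_items` takes the values: 0 → 1 → 2 → 3

Answer: 3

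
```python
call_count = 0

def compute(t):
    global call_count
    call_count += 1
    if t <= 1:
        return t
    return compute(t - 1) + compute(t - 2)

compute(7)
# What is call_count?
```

Calls(t) = 1 + Calls(t-1) + Calls(t-2); Calls(0)=Calls(1)=1. For t=7 this gives 41.

Answer: 41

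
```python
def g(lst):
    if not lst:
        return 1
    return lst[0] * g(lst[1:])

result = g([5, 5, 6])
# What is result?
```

Product over [5, 5, 6] = 5 * 5 * 6 = 150

Answer: 150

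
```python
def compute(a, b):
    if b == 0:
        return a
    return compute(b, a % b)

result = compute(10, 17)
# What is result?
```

compute(10, 17) -> compute(17, 10) -> compute(10, 7) -> compute(7, 3) -> compute(3, 1) -> compute(1, 0) -> 1

Answer: 1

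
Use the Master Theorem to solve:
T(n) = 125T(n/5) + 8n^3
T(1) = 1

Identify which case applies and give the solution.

a=125, b=5, f(n)=8n^3. log_5(125) = 3. Since c=3 = 3, Case 2 applies: T(n) = Θ(n^log_b(a) · log n) = O(n^3 log n).

Answer: O(n^3 log n) - Case 2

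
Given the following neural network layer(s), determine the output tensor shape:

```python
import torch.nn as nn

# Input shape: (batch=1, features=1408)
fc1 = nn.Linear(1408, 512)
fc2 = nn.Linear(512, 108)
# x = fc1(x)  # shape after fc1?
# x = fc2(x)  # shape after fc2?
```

Input: (1, 1408) -> after fc1: (1, 512) -> Output: (1, 108)

Answer: (1, 108)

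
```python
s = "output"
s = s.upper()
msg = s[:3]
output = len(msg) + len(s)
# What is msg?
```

Trace:
`s = "output"` → s = 'output'
`s = s.upper()` → s = 'OUTPUT'
`msg = s[:3]` → msg = 'OUT'
`output = len(msg) + len(s)` → output = 9
So msg = 'OUT'

Answer: 'OUT'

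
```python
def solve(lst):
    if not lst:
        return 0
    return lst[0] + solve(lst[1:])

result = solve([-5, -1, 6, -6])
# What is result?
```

(-5) + (-1) + 6 + (-6) + 0 = -6

Answer: -6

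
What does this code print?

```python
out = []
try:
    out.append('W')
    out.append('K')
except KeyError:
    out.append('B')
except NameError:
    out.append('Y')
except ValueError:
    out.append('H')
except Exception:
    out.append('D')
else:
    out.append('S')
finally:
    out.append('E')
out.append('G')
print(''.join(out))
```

Execution trace: 'W' (try body) → 'K' (try body, no exception) → 'S' (else) → 'E' (finally) → 'G' (after the try/except). Output: WKSEG

Answer: WKSEG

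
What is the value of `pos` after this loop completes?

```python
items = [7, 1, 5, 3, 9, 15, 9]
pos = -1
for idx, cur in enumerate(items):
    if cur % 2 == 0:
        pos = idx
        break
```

First even number index in [7, 1, 5, 3, 9, 15, 9]
`pos` takes the values: -1

Answer: -1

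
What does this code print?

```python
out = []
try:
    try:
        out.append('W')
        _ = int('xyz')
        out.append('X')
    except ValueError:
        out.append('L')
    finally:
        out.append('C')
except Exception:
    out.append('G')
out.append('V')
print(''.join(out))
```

Execution trace: 'W' (inner try body) → 'L' (inner except ValueError) → 'C' (inner finally) → 'V' (after the try/except). Output: WLCV

Answer: WLCV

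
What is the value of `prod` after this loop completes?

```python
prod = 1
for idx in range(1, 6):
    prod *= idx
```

5! = 120
`prod` takes the values: 1 → 2 → 6 → 24 → 120

Answer: 120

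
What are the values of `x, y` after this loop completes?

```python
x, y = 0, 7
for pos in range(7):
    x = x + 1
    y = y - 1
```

x goes 0→7, y goes 7→0
`x, y` takes the values: (0, 7) → (1, 7) → (1, 6) → (2, 6) → (2, 5) → (3, 5) → (3, 4) → (4, 4) → (4, 3) → (5, 3) → (5, 2) → (6, 2) → (6, 1) → (7, 1) → (7, 0)

Answer: 7, 0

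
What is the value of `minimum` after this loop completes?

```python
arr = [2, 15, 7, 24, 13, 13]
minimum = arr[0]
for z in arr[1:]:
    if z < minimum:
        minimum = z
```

Minimum of [2, 15, 7, 24, 13, 13]
`minimum` takes the values: 2

Answer: 2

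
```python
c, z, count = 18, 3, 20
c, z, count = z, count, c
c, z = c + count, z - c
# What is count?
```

Trace:
`c, z, count = 18, 3, 20` → c = 18; z = 3; count = 20
`c, z, count = z, count, c` → c = 3; z = 20; count = 18
`c, z = c + count, z - c` → c = 21; z = 17
So count = 18

Answer: 18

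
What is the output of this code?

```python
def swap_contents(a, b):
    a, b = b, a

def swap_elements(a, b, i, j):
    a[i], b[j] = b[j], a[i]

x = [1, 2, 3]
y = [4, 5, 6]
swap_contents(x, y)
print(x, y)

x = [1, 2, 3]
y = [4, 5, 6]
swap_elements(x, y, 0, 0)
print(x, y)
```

Key concept: parameter rebinding vs mutation.
Step by step:
`x = [1, 2, 3]` → x = [1, 2, 3]
`y = [4, 5, 6]` → y = [4, 5, 6]
`swap_contents(x, y)` → no visible change to tracked variables
`print(x, y)` → prints [1, 2, 3] [4, 5, 6]
`x = [1, 2, 3]` → x = [1, 2, 3]
`y = [4, 5, 6]` → y = [4, 5, 6]
`swap_elements(x, y, 0, 0)` → x = [4, 2, 3]; y = [1, 5, 6]
`print(x, y)` → prints [4, 2, 3] [1, 5, 6]

Answer:
[1, 2, 3] [4, 5, 6]
[4, 2, 3] [1, 5, 6]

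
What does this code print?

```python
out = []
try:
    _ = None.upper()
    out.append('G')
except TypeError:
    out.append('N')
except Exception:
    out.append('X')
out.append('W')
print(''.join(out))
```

Execution trace: 'X' (except Exception) → 'W' (after the try/except). Output: XW

Answer: XW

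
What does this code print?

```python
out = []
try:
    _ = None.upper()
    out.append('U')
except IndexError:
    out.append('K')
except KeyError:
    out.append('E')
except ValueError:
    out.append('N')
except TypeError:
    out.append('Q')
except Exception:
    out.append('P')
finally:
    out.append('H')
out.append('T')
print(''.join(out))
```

Execution trace: 'P' (except Exception) → 'H' (finally) → 'T' (after the try/except). Output: PHT

Answer: PHT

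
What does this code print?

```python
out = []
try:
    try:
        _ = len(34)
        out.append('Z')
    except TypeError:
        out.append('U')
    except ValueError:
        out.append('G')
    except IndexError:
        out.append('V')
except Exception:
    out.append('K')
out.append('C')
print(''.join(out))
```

Execution trace: 'U' (inner except TypeError) → 'C' (after the try/except). Output: UC

Answer: UC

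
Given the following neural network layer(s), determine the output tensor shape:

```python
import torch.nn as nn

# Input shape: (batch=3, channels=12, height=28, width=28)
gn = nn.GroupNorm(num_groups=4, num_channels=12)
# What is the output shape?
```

Input: (3, 12, 28, 28) -> Output: (3, 12, 28, 28)

Answer: (3, 12, 28, 28)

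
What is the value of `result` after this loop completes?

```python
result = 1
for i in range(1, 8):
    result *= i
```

7! = 5040
`result` takes the values: 1 → 2 → 6 → 24 → 120 → 720 → 5040

Answer: 5040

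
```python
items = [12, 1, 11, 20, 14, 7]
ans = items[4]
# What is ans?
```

Trace:
`items = [12, 1, 11, 20, 14, 7]` → items = [12, 1, 11, 20, 14, 7]
`ans = items[4]` → ans = 14
So ans = 14

Answer: 14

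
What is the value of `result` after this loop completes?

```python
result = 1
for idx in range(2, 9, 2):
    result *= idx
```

Product of even numbers 2 to 8
`result` takes the values: 1 → 2 → 8 → 48 → 384

Answer: 384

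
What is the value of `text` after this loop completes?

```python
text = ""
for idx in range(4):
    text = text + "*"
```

Repeat '*' 4 times
`text` takes the values: "" → "*" → "**" → "***" → "****"

Answer: "****"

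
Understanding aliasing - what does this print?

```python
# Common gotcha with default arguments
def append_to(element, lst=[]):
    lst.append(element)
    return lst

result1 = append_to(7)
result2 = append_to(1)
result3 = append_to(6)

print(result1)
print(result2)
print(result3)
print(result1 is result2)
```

Key concept: mutable default argument gotcha.
Step by step:
`result1 = append_to(7)` → result1 = [7]
`result2 = append_to(1)` → result1 = [7, 1] (same object as result2); result2 = [7, 1] (same object as result1)
`result3 = append_to(6)` → result1 = [7, 1, 6] (same object as result2, result3); result2 = [7, 1, 6] (same object as result1, result3); result3 = [7, 1, 6] (same object as result1, result2)
`print(result1)` → prints [7, 1, 6]
`print(result2)` → prints [7, 1, 6]
`print(result3)` → prints [7, 1, 6]
`print(result1 is result2)` → prints True

Answer:
[7, 1, 6]
[7, 1, 6]
[7, 1, 6]
True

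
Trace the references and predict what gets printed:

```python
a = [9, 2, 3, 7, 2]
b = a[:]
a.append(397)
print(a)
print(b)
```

Key concept: slice [:] creates copy.
Step by step:
`a = [9, 2, 3, 7, 2]` → a = [9, 2, 3, 7, 2]
`b = a[:]` → b = [9, 2, 3, 7, 2]
`a.append(397)` → a = [9, 2, 3, 7, 2, 397]
`print(a)` → prints [9, 2, 3, 7, 2, 397]
`print(b)` → prints [9, 2, 3, 7, 2]

Answer:
[9, 2, 3, 7, 2, 397]
[9, 2, 3, 7, 2]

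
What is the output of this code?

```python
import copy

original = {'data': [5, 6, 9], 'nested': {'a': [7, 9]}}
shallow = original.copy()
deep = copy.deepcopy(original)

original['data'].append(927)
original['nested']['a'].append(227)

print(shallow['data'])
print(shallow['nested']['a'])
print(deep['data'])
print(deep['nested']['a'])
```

Key concept: comparing shallow vs deep copy.
Step by step:
`original = {'data': [5, 6, 9], 'nested': {'a': [7, 9]}}` → original = {'data': [5, 6, 9], 'nested': {'a': [7, 9]}}
`shallow = original.copy()` → shallow = {'data': [5, 6, 9], 'nested': {'a': [7, 9]}}
`deep = copy.deepcopy(original)` → deep = {'data': [5, 6, 9], 'nested': {'a': [7, 9]}}
`original['data'].append(927)` → original = {'data': [5, 6, 9, 927], 'nested': {'a': [7, 9]}}; shallow = {'data': [5, 6, 9, 927], 'nested': {'a': [7, 9]}}
`original['nested']['a'].append(227)` → original = {'data': [5, 6, 9, 927], 'nested': {'a': [7, 9, 227]}}; shallow = {'data': [5, 6, 9, 927], 'nested': {'a': [7, 9, 227]}}
`print(shallow['data'])` → prints [5, 6, 9, 927]
`print(shallow['nested']['a'])` → prints [7, 9, 227]
`print(deep['data'])` → prints [5, 6, 9]
`print(deep['nested']['a'])` → prints [7, 9]

Answer:
[5, 6, 9, 927]
[7, 9, 227]
[5, 6, 9]
[7, 9]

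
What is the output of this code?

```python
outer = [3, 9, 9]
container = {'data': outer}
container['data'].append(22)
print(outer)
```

Key concept: dict holds reference to list.
Step by step:
`outer = [3, 9, 9]` → outer = [3, 9, 9]
`container = {'data': outer}` → container = {'data': [3, 9, 9]}
`container['data'].append(22)` → outer = [3, 9, 9, 22]; container = {'data': [3, 9, 9, 22]}
`print(outer)` → prints [3, 9, 9, 22]

Answer: [3, 9, 9, 22]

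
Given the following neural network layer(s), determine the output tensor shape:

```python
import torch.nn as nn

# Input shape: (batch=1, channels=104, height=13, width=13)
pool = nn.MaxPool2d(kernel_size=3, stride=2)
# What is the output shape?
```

Input: (1, 104, 13, 13) -> Output: (1, 104, 6, 6)

Answer: (1, 104, 6, 6)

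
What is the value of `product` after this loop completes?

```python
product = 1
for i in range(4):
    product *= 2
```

2^4 = 16
`product` takes the values: 1 → 2 → 4 → 8 → 16

Answer: 16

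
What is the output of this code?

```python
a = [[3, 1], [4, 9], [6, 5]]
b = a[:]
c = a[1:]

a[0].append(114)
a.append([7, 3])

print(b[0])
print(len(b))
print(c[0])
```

Key concept: slice with nested mutation.
Step by step:
`a = [[3, 1], [4, 9], [6, 5]]` → a = [[3, 1], [4, 9], [6, 5]]
`b = a[:]` → b = [[3, 1], [4, 9], [6, 5]]
`c = a[1:]` → c = [[4, 9], [6, 5]]
`a[0].append(114)` → a = [[3, 1, 114], [4, 9], [6, 5]]; b = [[3, 1, 114], [4, 9], [6, 5]]
`a.append([7, 3])` → a = [[3, 1, 114], [4, 9], [6, 5], [7, 3]]
`print(b[0])` → prints [3, 1, 114]
`print(len(b))` → prints 3
`print(c[0])` → prints [4, 9]

Answer:
[3, 1, 114]
3
[4, 9]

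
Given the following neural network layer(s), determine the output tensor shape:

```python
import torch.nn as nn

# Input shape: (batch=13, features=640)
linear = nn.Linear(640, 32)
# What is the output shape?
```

Input: (13, 640) -> Output: (13, 32)

Answer: (13, 32)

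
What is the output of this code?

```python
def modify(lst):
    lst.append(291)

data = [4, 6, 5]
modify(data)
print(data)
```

Key concept: function modifies passed list.
Step by step:
`data = [4, 6, 5]` → data = [4, 6, 5]
`modify(data)` → data = [4, 6, 5, 291]
`print(data)` → prints [4, 6, 5, 291]

Answer: [4, 6, 5, 291]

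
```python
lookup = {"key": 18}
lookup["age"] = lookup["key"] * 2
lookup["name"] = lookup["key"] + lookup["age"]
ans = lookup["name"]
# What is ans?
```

Trace:
`lookup = {"key": 18}` → lookup = {'key': 18}
`lookup["age"] = lookup["key"] * 2` → lookup = {'key': 18, 'age': 36}
`lookup["name"] = lookup["key"] + lookup["age"]` → lookup = {'key': 18, 'age': 36, 'name': 54}
`ans = lookup["name"]` → ans = 54
So ans = 54

Answer: 54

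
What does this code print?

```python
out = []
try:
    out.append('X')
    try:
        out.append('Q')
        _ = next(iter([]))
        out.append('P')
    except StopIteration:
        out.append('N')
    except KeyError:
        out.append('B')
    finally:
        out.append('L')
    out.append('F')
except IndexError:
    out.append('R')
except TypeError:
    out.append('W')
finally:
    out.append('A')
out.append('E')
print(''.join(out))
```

Execution trace: 'X' (try body) → 'Q' (inner try body) → 'N' (inner except StopIteration) → 'L' (inner finally) → 'F' (try body, no exception) → 'A' (finally) → 'E' (after the try/except). Output: XQNLFAE

Answer: XQNLFAE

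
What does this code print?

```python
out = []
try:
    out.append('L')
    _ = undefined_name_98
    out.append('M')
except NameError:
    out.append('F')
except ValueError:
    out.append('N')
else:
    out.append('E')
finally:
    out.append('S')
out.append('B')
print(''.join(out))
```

Execution trace: 'L' (try body) → 'F' (except NameError) → 'S' (finally) → 'B' (after the try/except). Output: LFSB

Answer: LFSB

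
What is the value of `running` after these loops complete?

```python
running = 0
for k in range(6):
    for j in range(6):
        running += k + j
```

Sum of all k+j for k,j in 6x6
`running` takes the values: 0 → 1 → 3 → 6 → 10 → 15 → 16 → 18 → 21 → 25 → 30 → 36 → 38 → 41 → 45 → 50 → 56 → 63 → 66 → 70 → 75 → 81 → 88 → 96 → 100 → 105 → 111 → 118 → 126 → 135 → 140 → 146 → 153 → 161 → 170 → 180

Answer: 180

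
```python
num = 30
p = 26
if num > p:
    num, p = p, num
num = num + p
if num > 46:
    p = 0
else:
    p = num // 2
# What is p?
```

Trace:
`num = 30` → num = 30
`p = 26` → p = 26
`if num > p: ...` → num > p is True → num = 26; p = 30
`num = num + p` → num = 56
`if num > 46: ...` → num > 46 is True → p = 0
So p = 0

Answer: 0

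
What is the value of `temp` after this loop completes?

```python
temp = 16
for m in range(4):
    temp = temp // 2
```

Halve 4 times: 16 // 2^4 = 1
`temp` takes the values: 16 → 8 → 4 → 2 → 1

Answer: 1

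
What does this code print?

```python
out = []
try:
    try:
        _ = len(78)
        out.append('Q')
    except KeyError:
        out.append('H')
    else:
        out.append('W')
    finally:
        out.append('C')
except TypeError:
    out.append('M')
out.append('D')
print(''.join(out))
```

Execution trace: 'C' (finally) → 'M' (outer except TypeError) → 'D' (after the try/except). Output: CMD

Answer: CMD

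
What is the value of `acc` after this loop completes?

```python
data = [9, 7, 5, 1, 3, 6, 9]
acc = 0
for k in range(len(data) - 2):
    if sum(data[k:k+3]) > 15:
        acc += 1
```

Count windows with sum > 15
`acc` takes the values: 0 → 1 → 2

Answer: 2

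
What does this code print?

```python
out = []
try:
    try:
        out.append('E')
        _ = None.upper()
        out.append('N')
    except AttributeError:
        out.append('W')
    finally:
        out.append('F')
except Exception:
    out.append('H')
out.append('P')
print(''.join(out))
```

Execution trace: 'E' (inner try body) → 'W' (inner except AttributeError) → 'F' (inner finally) → 'P' (after the try/except). Output: EWFP

Answer: EWFP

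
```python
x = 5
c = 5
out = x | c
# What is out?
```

Trace:
`x = 5` → x = 5
`c = 5` → c = 5
`out = x | c` → out = 5
So out = 5

Answer: 5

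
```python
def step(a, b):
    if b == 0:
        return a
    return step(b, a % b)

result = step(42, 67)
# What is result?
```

step(42, 67) -> step(67, 42) -> step(42, 25) -> step(25, 17) -> step(17, 8) -> step(8, 1) -> step(1, 0) -> 1

Answer: 1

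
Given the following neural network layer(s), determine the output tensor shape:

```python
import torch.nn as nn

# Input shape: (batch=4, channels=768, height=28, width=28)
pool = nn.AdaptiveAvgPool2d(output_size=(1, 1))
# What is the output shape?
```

Input: (4, 768, 28, 28) -> Output: (4, 768, 1, 1)

Answer: (4, 768, 1, 1)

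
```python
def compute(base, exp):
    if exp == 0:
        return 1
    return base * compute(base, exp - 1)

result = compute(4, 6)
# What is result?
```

compute(4, 6) = 4 * 4 * 4 * 4 * 4 * 4 = 4096

Answer: 4096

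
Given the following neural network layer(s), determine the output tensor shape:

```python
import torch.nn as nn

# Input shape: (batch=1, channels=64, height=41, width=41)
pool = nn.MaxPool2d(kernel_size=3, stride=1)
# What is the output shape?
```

Input: (1, 64, 41, 41) -> Output: (1, 64, 39, 39)

Answer: (1, 64, 39, 39)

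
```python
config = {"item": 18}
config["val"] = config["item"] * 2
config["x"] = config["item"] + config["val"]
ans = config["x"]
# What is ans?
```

Trace:
`config = {"item": 18}` → config = {'item': 18}
`config["val"] = config["item"] * 2` → config = {'item': 18, 'val': 36}
`config["x"] = config["item"] + config["val"]` → config = {'item': 18, 'val': 36, 'x': 54}
`ans = config["x"]` → ans = 54
So ans = 54

Answer: 54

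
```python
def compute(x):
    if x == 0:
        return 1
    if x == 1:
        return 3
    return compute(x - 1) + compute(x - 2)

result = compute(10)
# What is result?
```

Build up from base cases: compute(0)=1, compute(1)=3, compute(2)=4, compute(3)=7, compute(4)=11, compute(5)=18, compute(6)=29, ..., compute(10)=199

Answer: 199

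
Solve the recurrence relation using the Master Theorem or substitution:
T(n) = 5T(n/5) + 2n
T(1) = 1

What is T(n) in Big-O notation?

By Master Theorem: a=5, b=5, f(n)=2n. Since log_5(5) = 1 and f(n) = Θ(n^1), Case 2 applies. T(n) = O(n log n).

Answer: O(n log n)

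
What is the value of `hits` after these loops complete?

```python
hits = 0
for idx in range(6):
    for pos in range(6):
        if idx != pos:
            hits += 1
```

6² - 6 (exclude diagonal)
`hits` takes the values: 0 → 1 → 2 → 3 → 4 → 5 → 6 → 7 → 8 → 9 → 10 → 11 → 12 → 13 → 14 → 15 → 16 → 17 → 18 → 19 → 20 → 21 → 22 → 23 → 24 → 25 → 26 → 27 → 28 → 29 → 30

Answer: 30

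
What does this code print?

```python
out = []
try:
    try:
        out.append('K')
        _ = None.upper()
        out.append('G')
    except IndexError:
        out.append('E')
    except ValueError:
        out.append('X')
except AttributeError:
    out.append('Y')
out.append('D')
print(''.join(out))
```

Execution trace: 'K' (inner try body) → 'Y' (outer except AttributeError) → 'D' (after the try/except). Output: KYD

Answer: KYD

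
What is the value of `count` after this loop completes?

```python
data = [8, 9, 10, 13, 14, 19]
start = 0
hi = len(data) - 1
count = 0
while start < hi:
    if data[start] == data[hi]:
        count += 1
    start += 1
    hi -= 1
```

Count matching pairs from ends
`count` takes the values: 0

Answer: 0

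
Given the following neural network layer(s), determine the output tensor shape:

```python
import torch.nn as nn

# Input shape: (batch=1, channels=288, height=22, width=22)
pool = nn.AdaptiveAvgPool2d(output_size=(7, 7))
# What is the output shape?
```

Input: (1, 288, 22, 22) -> Output: (1, 288, 7, 7)

Answer: (1, 288, 7, 7)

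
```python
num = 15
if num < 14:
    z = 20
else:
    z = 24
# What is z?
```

Trace:
`num = 15` → num = 15
`if num < 14: ...` → num < 14 is False, take else branch → z = 24
So z = 24

Answer: 24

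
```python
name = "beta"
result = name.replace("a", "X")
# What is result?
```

Trace:
`name = "beta"` → name = 'beta'
`result = name.replace("a", "X")` → result = 'betX'
So result = 'betX'

Answer: 'betX'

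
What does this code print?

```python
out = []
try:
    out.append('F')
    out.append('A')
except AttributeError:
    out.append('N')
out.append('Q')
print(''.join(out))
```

Execution trace: 'F' (try body) → 'A' (try body, no exception) → 'Q' (after the try/except). Output: FAQ

Answer: FAQ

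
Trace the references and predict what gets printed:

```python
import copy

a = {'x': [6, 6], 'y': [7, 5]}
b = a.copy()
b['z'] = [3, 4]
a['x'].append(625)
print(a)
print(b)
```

Key concept: shallow copy of dict with mutable values.
Step by step:
`a = {'x': [6, 6], 'y': [7, 5]}` → a = {'x': [6, 6], 'y': [7, 5]}
`b = a.copy()` → b = {'x': [6, 6], 'y': [7, 5]}
`b['z'] = [3, 4]` → b = {'x': [6, 6], 'y': [7, 5], 'z': [3, 4]}
`a['x'].append(625)` → a = {'x': [6, 6, 625], 'y': [7, 5]}; b = {'x': [6, 6, 625], 'y': [7, 5], 'z': [3, 4]}
`print(a)` → prints {'x': [6, 6, 625], 'y': [7, 5]}
`print(b)` → prints {'x': [6, 6, 625], 'y': [7, 5], 'z': [3, 4]}

Answer:
{'x': [6, 6, 625], 'y': [7, 5]}
{'x': [6, 6, 625], 'y': [7, 5], 'z': [3, 4]}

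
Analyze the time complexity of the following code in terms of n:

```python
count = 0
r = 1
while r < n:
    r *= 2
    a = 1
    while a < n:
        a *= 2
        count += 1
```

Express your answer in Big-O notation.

Each loop level contributes: log n × log n. Multiplying the contributions gives O(log² n).

Answer: O(log² n)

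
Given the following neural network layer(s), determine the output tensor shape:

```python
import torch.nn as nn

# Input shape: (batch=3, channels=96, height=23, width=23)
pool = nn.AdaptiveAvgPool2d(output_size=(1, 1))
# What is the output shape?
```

Input: (3, 96, 23, 23) -> Output: (3, 96, 1, 1)

Answer: (3, 96, 1, 1)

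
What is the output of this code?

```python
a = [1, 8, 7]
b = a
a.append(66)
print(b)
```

Key concept: basic list aliasing.
Step by step:
`a = [1, 8, 7]` → a = [1, 8, 7]
`b = a` → b = [1, 8, 7] (same object as a)
`a.append(66)` → a = [1, 8, 7, 66] (same object as b); b = [1, 8, 7, 66] (same object as a)
`print(b)` → prints [1, 8, 7, 66]

Answer: [1, 8, 7, 66]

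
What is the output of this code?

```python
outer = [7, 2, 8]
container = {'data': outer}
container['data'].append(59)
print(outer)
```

Key concept: dict holds reference to list.
Step by step:
`outer = [7, 2, 8]` → outer = [7, 2, 8]
`container = {'data': outer}` → container = {'data': [7, 2, 8]}
`container['data'].append(59)` → outer = [7, 2, 8, 59]; container = {'data': [7, 2, 8, 59]}
`print(outer)` → prints [7, 2, 8, 59]

Answer: [7, 2, 8, 59]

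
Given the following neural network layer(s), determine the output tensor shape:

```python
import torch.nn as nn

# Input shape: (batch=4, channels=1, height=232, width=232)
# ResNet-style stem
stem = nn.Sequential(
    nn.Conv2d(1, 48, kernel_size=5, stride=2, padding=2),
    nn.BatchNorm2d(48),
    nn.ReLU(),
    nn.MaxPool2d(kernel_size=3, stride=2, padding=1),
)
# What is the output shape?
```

Input: (4, 1, 232, 232) -> after Conv2d 5x5 stride=2: (4, 48, 116, 116) -> Output: (4, 48, 58, 58)

Answer: (4, 48, 58, 58)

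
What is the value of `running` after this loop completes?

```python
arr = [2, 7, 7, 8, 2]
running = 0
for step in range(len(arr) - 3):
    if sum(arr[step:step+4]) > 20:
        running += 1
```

Count windows with sum > 20
`running` takes the values: 0 → 1 → 2

Answer: 2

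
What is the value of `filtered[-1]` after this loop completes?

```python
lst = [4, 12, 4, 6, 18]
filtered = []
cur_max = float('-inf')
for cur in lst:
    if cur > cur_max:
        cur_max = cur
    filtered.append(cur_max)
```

Running max ends at 18
`filtered` takes the values: [] → [4] → [4, 12] → [4, 12, 12] → [4, 12, 12, 12] → [4, 12, 12, 12, 18]
So `filtered[-1]` = 18

Answer: 18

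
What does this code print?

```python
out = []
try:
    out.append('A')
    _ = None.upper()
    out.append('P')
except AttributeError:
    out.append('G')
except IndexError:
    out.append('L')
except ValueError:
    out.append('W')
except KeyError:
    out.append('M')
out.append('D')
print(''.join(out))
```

Execution trace: 'A' (try body) → 'G' (except AttributeError) → 'D' (after the try/except). Output: AGD

Answer: AGD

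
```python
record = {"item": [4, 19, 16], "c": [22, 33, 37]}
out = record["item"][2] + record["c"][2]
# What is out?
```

Trace:
`record = {"item": [4, 19, 16], "c": [22, 33, 37]}` → record = {'item': [4, 19, 16], 'c': [22, 33, 37]}
`out = record["item"][2] + record["c"][2]` → out = 53
So out = 53

Answer: 53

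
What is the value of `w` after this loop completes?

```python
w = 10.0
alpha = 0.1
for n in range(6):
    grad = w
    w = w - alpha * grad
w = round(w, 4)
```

Gradient descent: w = 10.0 * (1 - 0.1)^6
`w` takes the values: 10.0 → 9.0 → 8.1 → 7.29 → 6.561 → 5.9049 → 5.31441 → 5.3144

Answer: 5.3144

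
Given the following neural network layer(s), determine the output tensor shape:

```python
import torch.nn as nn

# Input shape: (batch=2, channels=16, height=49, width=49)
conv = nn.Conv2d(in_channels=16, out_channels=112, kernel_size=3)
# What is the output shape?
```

Input: (2, 16, 49, 49) -> Output: (2, 112, 47, 47)

Answer: (2, 112, 47, 47)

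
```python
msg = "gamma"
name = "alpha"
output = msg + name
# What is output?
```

Trace:
`msg = "gamma"` → msg = 'gamma'
`name = "alpha"` → name = 'alpha'
`output = msg + name` → output = 'gammaalpha'
So output = 'gammaalpha'

Answer: 'gammaalpha'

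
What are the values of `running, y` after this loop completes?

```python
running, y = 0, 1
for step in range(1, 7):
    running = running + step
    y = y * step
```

Sum and factorial of 1 to 6
`running, y` takes the values: (0, 1) → (1, 1) → (3, 1) → (3, 2) → (6, 2) → (6, 6) → (10, 6) → (10, 24) → (15, 24) → (15, 120) → (21, 120) → (21, 720)

Answer: 21, 720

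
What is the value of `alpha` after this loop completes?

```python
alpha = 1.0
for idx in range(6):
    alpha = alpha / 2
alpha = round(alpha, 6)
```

Halving LR 6 times: 1 / 2^6
`alpha` takes the values: 1.0 → 0.5 → 0.25 → 0.125 → 0.0625 → 0.03125 → 0.015625

Answer: 0.015625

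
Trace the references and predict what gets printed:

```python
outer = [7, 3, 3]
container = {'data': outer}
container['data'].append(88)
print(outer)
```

Key concept: dict holds reference to list.
Step by step:
`outer = [7, 3, 3]` → outer = [7, 3, 3]
`container = {'data': outer}` → container = {'data': [7, 3, 3]}
`container['data'].append(88)` → outer = [7, 3, 3, 88]; container = {'data': [7, 3, 3, 88]}
`print(outer)` → prints [7, 3, 3, 88]

Answer: [7, 3, 3, 88]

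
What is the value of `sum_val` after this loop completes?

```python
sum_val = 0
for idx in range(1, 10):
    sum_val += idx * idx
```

Sum of squares 1² to 9² = 285
`sum_val` takes the values: 0 → 1 → 5 → 14 → 30 → 55 → 91 → 140 → 204 → 285

Answer: 285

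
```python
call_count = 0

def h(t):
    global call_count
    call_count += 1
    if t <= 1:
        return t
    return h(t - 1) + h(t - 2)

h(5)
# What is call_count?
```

Calls(t) = 1 + Calls(t-1) + Calls(t-2); Calls(0)=Calls(1)=1. For t=5 this gives 15.

Answer: 15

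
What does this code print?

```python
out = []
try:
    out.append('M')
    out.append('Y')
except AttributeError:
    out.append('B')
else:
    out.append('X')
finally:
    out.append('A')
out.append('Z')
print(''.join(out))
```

Execution trace: 'M' (try body) → 'Y' (try body, no exception) → 'X' (else) → 'A' (finally) → 'Z' (after the try/except). Output: MYXAZ

Answer: MYXAZ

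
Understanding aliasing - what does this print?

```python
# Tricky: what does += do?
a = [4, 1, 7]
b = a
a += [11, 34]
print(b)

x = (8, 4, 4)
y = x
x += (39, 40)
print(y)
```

Key concept: += behavior differs for mutable vs immutable.
Step by step:
`a = [4, 1, 7]` → a = [4, 1, 7]
`b = a` → b = [4, 1, 7] (same object as a)
`a += [11, 34]` → a = [4, 1, 7, 11, 34] (same object as b); b = [4, 1, 7, 11, 34] (same object as a)
`print(b)` → prints [4, 1, 7, 11, 34]
`x = (8, 4, 4)` → x = (8, 4, 4)
`y = x` → y = (8, 4, 4)
`x += (39, 40)` → x = (8, 4, 4, 39, 40)
`print(y)` → prints (8, 4, 4)

Answer:
[4, 1, 7, 11, 34]
(8, 4, 4)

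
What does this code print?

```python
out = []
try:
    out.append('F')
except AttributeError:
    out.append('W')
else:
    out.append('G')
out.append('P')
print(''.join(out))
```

Execution trace: 'F' (try body, no exception) → 'G' (else) → 'P' (after the try/except). Output: FGP

Answer: FGP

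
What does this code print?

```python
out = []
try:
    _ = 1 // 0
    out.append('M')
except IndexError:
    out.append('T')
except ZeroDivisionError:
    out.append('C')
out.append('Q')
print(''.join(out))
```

Execution trace: 'C' (except ZeroDivisionError) → 'Q' (after the try/except). Output: CQ

Answer: CQ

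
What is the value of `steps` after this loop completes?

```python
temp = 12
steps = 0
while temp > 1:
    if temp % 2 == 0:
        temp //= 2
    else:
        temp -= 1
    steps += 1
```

Steps to reduce 12 to 1
`steps` takes the values: 0 → 1 → 2 → 3 → 4

Answer: 4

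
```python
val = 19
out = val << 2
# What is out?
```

Trace:
`val = 19` → val = 19
`out = val << 2` → out = 76
So out = 76

Answer: 76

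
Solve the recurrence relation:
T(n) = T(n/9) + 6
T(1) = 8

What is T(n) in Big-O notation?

Each step divides n by 9 and adds 6. After log_9(n) steps we reach T(1)=8. So T(n) = 6·log_9(n) + 8 = O(log n).

Answer: O(log n)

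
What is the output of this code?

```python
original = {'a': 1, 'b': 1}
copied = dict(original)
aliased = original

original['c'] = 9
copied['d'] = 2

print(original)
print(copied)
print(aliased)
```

Key concept: dict() creates copy, assignment creates alias.
Step by step:
`original = {'a': 1, 'b': 1}` → original = {'a': 1, 'b': 1}
`copied = dict(original)` → copied = {'a': 1, 'b': 1}
`aliased = original` → aliased = {'a': 1, 'b': 1} (same object as original)
`original['c'] = 9` → original = {'a': 1, 'b': 1, 'c': 9} (same object as aliased); aliased = {'a': 1, 'b': 1, 'c': 9} (same object as original)
`copied['d'] = 2` → copied = {'a': 1, 'b': 1, 'd': 2}
`print(original)` → prints {'a': 1, 'b': 1, 'c': 9}
`print(copied)` → prints {'a': 1, 'b': 1, 'd': 2}
`print(aliased)` → prints {'a': 1, 'b': 1, 'c': 9}

Answer:
{'a': 1, 'b': 1, 'c': 9}
{'a': 1, 'b': 1, 'd': 2}
{'a': 1, 'b': 1, 'c': 9}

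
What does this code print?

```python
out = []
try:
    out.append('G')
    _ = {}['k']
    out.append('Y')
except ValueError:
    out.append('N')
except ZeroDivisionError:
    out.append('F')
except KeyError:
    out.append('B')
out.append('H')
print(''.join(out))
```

Execution trace: 'G' (try body) → 'B' (except KeyError) → 'H' (after the try/except). Output: GBH

Answer: GBH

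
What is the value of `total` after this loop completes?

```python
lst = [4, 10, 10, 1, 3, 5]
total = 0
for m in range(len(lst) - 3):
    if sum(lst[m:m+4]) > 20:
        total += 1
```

Count windows with sum > 20
`total` takes the values: 0 → 1 → 2

Answer: 2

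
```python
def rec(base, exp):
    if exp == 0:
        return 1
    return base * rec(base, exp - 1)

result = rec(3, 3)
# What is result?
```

rec(3, 3) = 3 * 3 * 3 = 27

Answer: 27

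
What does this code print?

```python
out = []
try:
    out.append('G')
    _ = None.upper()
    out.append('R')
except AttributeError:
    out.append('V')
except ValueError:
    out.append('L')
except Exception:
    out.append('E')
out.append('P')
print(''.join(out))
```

Execution trace: 'G' (try body) → 'V' (except AttributeError) → 'P' (after the try/except). Output: GVP

Answer: GVP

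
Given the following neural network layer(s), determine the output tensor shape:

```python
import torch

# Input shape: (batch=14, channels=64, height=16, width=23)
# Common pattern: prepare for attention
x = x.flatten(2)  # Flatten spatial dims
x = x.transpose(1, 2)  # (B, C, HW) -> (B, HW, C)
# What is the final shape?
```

Input: (14, 64, 16, 23) -> after flatten(2): (14, 64, 368) -> Output: (14, 368, 64)

Answer: (14, 368, 64)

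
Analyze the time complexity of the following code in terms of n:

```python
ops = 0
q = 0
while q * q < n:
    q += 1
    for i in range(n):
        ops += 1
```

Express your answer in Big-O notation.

Each loop level contributes: √n × n. Multiplying the contributions gives O(n√n).

Answer: O(n√n)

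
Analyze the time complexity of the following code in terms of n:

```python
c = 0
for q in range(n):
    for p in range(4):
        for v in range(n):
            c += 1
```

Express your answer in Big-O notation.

Each loop level contributes: n × 1 × n. Multiplying the contributions gives O(n^2).

Answer: O(n^2)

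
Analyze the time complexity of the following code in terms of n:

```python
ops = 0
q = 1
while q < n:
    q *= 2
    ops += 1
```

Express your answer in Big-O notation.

Each loop level contributes: log n. Multiplying the contributions gives O(log n).

Answer: O(log n)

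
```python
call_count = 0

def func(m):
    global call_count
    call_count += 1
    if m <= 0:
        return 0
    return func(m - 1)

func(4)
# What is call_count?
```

Linear recursion stepping by 1: 5 calls from m=4 down to ≤0.

Answer: 5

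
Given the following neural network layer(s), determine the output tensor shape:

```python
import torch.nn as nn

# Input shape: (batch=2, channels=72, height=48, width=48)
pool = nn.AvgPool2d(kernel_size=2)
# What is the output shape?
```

Input: (2, 72, 48, 48) -> Output: (2, 72, 24, 24)

Answer: (2, 72, 24, 24)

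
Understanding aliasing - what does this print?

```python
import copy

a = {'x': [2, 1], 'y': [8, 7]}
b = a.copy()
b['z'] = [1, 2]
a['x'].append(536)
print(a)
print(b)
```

Key concept: shallow copy of dict with mutable values.
Step by step:
`a = {'x': [2, 1], 'y': [8, 7]}` → a = {'x': [2, 1], 'y': [8, 7]}
`b = a.copy()` → b = {'x': [2, 1], 'y': [8, 7]}
`b['z'] = [1, 2]` → b = {'x': [2, 1], 'y': [8, 7], 'z': [1, 2]}
`a['x'].append(536)` → a = {'x': [2, 1, 536], 'y': [8, 7]}; b = {'x': [2, 1, 536], 'y': [8, 7], 'z': [1, 2]}
`print(a)` → prints {'x': [2, 1, 536], 'y': [8, 7]}
`print(b)` → prints {'x': [2, 1, 536], 'y': [8, 7], 'z': [1, 2]}

Answer:
{'x': [2, 1, 536], 'y': [8, 7]}
{'x': [2, 1, 536], 'y': [8, 7], 'z': [1, 2]}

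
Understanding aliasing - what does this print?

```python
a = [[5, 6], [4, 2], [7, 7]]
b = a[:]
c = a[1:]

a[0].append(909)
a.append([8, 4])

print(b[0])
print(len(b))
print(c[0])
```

Key concept: slice with nested mutation.
Step by step:
`a = [[5, 6], [4, 2], [7, 7]]` → a = [[5, 6], [4, 2], [7, 7]]
`b = a[:]` → b = [[5, 6], [4, 2], [7, 7]]
`c = a[1:]` → c = [[4, 2], [7, 7]]
`a[0].append(909)` → a = [[5, 6, 909], [4, 2], [7, 7]]; b = [[5, 6, 909], [4, 2], [7, 7]]
`a.append([8, 4])` → a = [[5, 6, 909], [4, 2], [7, 7], [8, 4]]
`print(b[0])` → prints [5, 6, 909]
`print(len(b))` → prints 3
`print(c[0])` → prints [4, 2]

Answer:
[5, 6, 909]
3
[4, 2]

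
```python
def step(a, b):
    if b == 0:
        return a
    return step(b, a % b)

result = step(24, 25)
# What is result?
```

step(24, 25) -> step(25, 24) -> step(24, 1) -> step(1, 0) -> 1

Answer: 1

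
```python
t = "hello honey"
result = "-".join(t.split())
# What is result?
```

Trace:
`t = "hello honey"` → t = 'hello honey'
`result = "-".join(t.split())` → result = 'hello-honey'
So result = 'hello-honey'

Answer: 'hello-honey'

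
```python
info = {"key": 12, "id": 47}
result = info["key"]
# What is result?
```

Trace:
`info = {"key": 12, "id": 47}` → info = {'key': 12, 'id': 47}
`result = info["key"]` → result = 12
So result = 12

Answer: 12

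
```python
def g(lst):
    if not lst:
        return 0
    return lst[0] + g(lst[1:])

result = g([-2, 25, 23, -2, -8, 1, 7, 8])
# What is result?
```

(-2) + 25 + 23 + (-2) + (-8) + 1 + 7 + 8 + 0 = 52

Answer: 52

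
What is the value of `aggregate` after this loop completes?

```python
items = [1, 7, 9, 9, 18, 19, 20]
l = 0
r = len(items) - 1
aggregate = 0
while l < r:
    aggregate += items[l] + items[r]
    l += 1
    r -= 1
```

Sum of pairs from ends
`aggregate` takes the values: 0 → 21 → 47 → 74

Answer: 74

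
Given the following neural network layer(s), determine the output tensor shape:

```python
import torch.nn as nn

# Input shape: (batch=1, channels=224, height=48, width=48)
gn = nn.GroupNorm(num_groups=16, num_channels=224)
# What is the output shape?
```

Input: (1, 224, 48, 48) -> Output: (1, 224, 48, 48)

Answer: (1, 224, 48, 48)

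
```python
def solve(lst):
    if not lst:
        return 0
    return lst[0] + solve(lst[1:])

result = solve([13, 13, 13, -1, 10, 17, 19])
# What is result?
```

13 + 13 + 13 + (-1) + 10 + 17 + 19 + 0 = 84

Answer: 84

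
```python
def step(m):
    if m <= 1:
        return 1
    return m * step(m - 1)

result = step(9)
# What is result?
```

step(9) = 9 * 8 * 7 * 6 * 5 * 4 * 3 * 2 * 1 = 362880

Answer: 362880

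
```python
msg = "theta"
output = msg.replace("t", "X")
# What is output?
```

Trace:
`msg = "theta"` → msg = 'theta'
`output = msg.replace("t", "X")` → output = 'XheXa'
So output = 'XheXa'

Answer: 'XheXa'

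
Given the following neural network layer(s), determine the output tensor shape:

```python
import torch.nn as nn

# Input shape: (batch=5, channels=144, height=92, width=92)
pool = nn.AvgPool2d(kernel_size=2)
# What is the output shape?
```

Input: (5, 144, 92, 92) -> Output: (5, 144, 46, 46)

Answer: (5, 144, 46, 46)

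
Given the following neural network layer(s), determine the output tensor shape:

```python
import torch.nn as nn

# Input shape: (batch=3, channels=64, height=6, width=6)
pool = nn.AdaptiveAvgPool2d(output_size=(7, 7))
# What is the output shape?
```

Input: (3, 64, 6, 6) -> Output: (3, 64, 7, 7)

Answer: (3, 64, 7, 7)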